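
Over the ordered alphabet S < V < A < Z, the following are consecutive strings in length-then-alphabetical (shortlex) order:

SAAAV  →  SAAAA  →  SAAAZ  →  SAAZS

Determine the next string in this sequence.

SAAZV

Find the rightmost character of SAAZS below Z, bump it to the next letter, and reset everything to its right to S.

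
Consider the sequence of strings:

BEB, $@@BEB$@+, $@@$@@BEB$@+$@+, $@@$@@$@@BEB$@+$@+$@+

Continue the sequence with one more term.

$@@$@@$@@$@@BEB$@+$@+$@+$@+

Every step adds $@@ to the front and $@+ to the end of the previous string.
So the next term is $@@·$@@$@@$@@BEB$@+$@+$@+·$@+.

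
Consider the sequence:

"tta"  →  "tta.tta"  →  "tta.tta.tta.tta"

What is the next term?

tta.tta.tta.tta.tta.tta.tta.tta

Each string is two copies of the previous one joined by '.'.
One more doubling of tta.tta.tta.tta gives the answer.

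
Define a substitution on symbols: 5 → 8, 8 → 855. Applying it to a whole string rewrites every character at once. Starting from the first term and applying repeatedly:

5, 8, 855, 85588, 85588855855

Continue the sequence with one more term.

855888558558558885588

Expanding 85588855855: 8→855, 5→8, 5→8, 8→855, 8→855, 8→855, 5→8, 5→8, 8→855, 5→8, 5→8. Concatenated: 855 8 8 855 855 855 8 8 855 8 8.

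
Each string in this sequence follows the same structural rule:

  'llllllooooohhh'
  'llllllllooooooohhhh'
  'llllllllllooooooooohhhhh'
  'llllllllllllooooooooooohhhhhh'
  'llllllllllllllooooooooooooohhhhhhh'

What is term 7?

llllllllllllllllllooooooooooooooooohhhhhhhhh

The n-th term is 2n+2 l's then 2n+1 o's then n+1 h's, where the shown terms are n = 2, 3, 4, 5, 6.
Setting n = 8 gives 18, 17, 9 characters in each block.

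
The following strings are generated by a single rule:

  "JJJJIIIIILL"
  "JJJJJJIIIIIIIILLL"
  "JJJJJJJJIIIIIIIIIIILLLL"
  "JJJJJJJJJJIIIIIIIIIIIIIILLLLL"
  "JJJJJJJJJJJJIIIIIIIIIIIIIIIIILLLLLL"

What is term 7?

Each string has the form J^{2n+2} I^{3n+2} L^{n+1} (n = 1, 2, …).
For term 7, n = 7, so the run lengths are 16, 23, 8.

JJJJJJJJJJJJJJJJIIIIIIIIIIIIIIIIIIIIIIILLLLLLLL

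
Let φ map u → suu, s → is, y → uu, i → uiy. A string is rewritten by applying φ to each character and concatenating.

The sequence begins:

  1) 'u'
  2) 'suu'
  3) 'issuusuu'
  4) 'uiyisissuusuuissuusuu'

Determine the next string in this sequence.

Rewriting the 21 symbols of uiyisissuusuuissuusuu one by one yields suu uiy uu uiy is uiy is is suu suu is suu suu uiy is is suu suu is suu suu; concatenated:

suuuiyuuuiyisuiyisissuusuuissuusuuuiyisissuusuuissuusuu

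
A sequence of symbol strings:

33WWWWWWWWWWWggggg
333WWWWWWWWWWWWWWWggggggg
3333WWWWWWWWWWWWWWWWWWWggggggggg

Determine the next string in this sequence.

33333WWWWWWWWWWWWWWWWWWWWWWWggggggggggg

Each string has the form 3^{n-1} W^{4n-1} g^{2n-1}, where the shown terms are n = 3, 4, 5.
Setting n = 6 gives 5, 23, 11 characters in each block.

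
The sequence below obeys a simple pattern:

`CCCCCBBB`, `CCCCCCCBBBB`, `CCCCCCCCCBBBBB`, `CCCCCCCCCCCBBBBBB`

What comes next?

CCCCCCCCCCCCCBBBBBBB

The n-th term is 2n+1 C's then n+1 B's, where the shown terms are n = 2, 3, 4, 5.
Setting n = 6 gives 13, 7 characters in each block.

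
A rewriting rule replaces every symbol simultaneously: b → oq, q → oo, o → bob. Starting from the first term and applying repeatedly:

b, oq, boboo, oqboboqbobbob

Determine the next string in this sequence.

Rewriting the 13 symbols of oqboboqbobbob one by one yields bob oo oq bob oq bob oo oq bob oq oq bob oq; concatenated:

boboooqboboqboboooqboboqoqboboq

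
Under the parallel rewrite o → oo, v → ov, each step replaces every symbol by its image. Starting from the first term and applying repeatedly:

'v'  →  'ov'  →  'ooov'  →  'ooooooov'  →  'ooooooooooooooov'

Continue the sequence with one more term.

ooooooooooooooooooooooooooooooov

Applying the rule to each of the 16 symbols of ooooooooooooooov gives the pieces oo oo oo oo oo oo oo oo oo oo oo oo oo oo oo ov, which concatenate to the answer.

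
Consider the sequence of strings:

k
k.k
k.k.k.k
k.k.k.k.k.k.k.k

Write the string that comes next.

Each string is two copies of the previous one joined by '.'.
One more doubling of k.k.k.k.k.k.k.k gives the answer.

k.k.k.k.k.k.k.k.k.k.k.k.k.k.k.k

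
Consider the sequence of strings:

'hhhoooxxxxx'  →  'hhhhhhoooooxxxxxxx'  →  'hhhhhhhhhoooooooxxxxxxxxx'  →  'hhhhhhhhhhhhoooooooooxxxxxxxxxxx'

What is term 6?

hhhhhhhhhhhhhhhhhhoooooooooooooxxxxxxxxxxxxxxx

Term n consists of 3n h's, followed by 2n+1 o's, followed by 2n+3 x's (n = 1, 2, …).
For term 6, n = 6, so the run lengths are 18, 13, 15.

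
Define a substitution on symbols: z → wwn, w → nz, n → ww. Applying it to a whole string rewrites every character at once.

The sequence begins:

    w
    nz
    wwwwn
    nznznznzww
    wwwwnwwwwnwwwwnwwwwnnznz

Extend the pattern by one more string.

nznznznzwwnznznznzwwnznznznzwwnznznznzwwwwwwnwwwwn

Replace each of the 24 characters of wwwwnwwwwnwwwwnwwwwnnznz in place — nz nz nz nz ww nz nz nz nz ww nz nz nz nz ww nz nz nz nz ww ww wwn ww wwn — and concatenate.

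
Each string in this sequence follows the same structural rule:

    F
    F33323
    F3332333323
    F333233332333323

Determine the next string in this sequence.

Every step adds 33323 to the end: s(k+1) = s(k)·33323.
So the next term is F333233332333323·33323.

F33323333233332333323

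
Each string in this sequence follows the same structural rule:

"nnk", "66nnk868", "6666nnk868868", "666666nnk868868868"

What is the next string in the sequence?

66666666nnk868868868868

Every step adds 66 to the front and 868 to the end of the previous string.
So the next term is 66·666666nnk868868868·868.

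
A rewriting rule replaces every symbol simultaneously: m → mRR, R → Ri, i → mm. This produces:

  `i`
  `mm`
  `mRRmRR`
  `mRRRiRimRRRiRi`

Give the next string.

Rewriting the 14 symbols of mRRRiRimRRRiRi one by one yields mRR Ri Ri Ri mm Ri mm mRR Ri Ri Ri mm Ri mm; concatenated:

mRRRiRiRimmRimmmRRRiRiRimmRimm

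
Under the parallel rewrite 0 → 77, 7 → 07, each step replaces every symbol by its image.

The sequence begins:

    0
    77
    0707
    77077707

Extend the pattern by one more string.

0707770707077707

Expanding 77077707: 7→07, 7→07, 0→77, 7→07, 7→07, 7→07, 0→77, 7→07. Concatenated: 07 07 77 07 07 07 77 07.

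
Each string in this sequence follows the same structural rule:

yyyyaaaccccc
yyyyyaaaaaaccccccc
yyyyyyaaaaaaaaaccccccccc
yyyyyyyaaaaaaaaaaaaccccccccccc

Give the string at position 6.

yyyyyyyyyaaaaaaaaaaaaaaaaaaccccccccccccccc

The n-th term is n+3 y's then 3n a's then 2n+3 c's (n = 1, 2, …).
Setting n = 6 gives 9, 18, 15 characters in each block.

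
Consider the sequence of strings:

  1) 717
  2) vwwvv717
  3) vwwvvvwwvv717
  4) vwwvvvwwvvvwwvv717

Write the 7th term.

vwwvvvwwvvvwwvvvwwvvvwwvvvwwvv717

Every step adds vwwvv at the front: s(k+1) = vwwvv·s(k).
From vwwvvvwwvvvwwvv717, 3 further steps: vwwvvvwwvvvwwvv717 → vwwvvvwwvvvwwvvvwwvv717 → vwwvvvwwvvvwwvvvwwvvvwwvv717 → (answer).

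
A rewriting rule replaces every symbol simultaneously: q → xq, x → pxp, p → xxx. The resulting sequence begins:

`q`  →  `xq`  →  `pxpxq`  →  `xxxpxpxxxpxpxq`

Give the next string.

pxppxppxpxxxpxpxxxpxppxppxpxxxpxpxxxpxpxq

Applying the rule to each of the 14 symbols of xxxpxpxxxpxpxq gives the pieces pxp pxp pxp xxx pxp xxx pxp pxp pxp xxx pxp xxx pxp xq, which concatenate to the answer.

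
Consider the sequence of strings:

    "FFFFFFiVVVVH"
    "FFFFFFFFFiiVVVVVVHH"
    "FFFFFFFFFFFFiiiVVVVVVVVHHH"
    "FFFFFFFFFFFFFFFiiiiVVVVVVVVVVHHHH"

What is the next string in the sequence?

FFFFFFFFFFFFFFFFFFiiiiiVVVVVVVVVVVVHHHHH

Term n consists of 3n+3 F's, followed by n i's, followed by 2n+2 V's, followed by n H's (n = 1, 2, …).
For the next term, n = 5, so the run lengths are 18, 5, 12, 5.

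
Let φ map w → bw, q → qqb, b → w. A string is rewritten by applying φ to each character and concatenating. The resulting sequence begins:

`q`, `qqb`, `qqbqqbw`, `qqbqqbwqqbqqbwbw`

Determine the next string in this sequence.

φ(qqbqqbwqqbqqbwbw) expands symbol-by-symbol to qqb qqb w qqb qqb w bw qqb qqb w qqb qqb w bw w bw; joining the 16 pieces gives the next term.

qqbqqbwqqbqqbwbwqqbqqbwqqbqqbwbwwbw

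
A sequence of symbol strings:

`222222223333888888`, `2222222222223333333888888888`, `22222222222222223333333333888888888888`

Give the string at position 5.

2222222222222222222222223333333333333333888888888888888888

Reading off run lengths: 2 runs 8, 12, 16; 3 runs 4, 7, 10; 8 runs 6, 9, 12 — each is linear in n, where the shown terms are n = 2, 3, 4.
Setting n = 6 gives 24, 16, 18 characters in each block.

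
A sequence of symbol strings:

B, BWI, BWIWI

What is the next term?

The strings grow by a fixed suffix WI each time.
So the next term is BWIWI·WI.

BWIWIWI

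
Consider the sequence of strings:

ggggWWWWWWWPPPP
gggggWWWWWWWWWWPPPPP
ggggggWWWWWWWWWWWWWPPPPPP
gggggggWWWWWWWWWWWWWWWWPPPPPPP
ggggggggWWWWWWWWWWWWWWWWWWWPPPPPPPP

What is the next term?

Reading off run lengths: g runs 4, 5, 6, 7, 8; W runs 7, 10, 13, 16, 19; P runs 4, 5, 6, 7, 8 — each is linear in n, where the shown terms are n = 2, 3, 4, 5, 6.
At n = 7 the blocks have lengths 9, 22, 9.

gggggggggWWWWWWWWWWWWWWWWWWWWWWPPPPPPPPP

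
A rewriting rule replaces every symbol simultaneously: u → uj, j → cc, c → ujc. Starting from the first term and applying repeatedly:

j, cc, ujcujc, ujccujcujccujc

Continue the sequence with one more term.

φ(ujccujcujccujc) expands symbol-by-symbol to uj cc ujc ujc uj cc ujc uj cc ujc ujc uj cc ujc; joining the 14 pieces gives the next term.

ujccujcujcujccujcujccujcujcujccujc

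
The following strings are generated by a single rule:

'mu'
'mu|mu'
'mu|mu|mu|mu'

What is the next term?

s(k+1) = s(k)·|·s(k) — each term doubles the last with '|' between the halves.
Doubling mu|mu|mu|mu with '|' between the halves:

mu|mu|mu|mu|mu|mu|mu|mu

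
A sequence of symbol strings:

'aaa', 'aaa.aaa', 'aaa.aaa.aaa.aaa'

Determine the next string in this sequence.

aaa.aaa.aaa.aaa.aaa.aaa.aaa.aaa

s(k+1) = s(k)·.·s(k) — each term doubles the last with '.' between the halves.
One more doubling of aaa.aaa.aaa.aaa gives the answer.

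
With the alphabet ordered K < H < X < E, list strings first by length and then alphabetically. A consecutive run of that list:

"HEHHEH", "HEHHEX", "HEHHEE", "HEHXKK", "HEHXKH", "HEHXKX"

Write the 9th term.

Advancing 3 positions from HEHXKX through HEHXKX → HEHXKE → HEHXHK reaches term 9.

HEHXHH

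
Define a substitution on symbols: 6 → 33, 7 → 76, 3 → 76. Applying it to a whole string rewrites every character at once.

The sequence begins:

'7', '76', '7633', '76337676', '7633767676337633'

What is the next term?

76337676763376337633767676337676

Replace each of the 16 characters of 7633767676337633 in place — 76 33 76 76 76 33 76 33 76 33 76 76 76 33 76 76 — and concatenate.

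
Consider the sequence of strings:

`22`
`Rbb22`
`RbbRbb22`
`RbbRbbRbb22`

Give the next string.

RbbRbbRbbRbb22

Each term is the previous one with Rbb prepended.
So the next term is Rbb·RbbRbbRbb22.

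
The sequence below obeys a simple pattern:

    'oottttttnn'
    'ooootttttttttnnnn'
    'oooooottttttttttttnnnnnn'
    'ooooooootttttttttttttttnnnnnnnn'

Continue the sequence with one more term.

oooooooooottttttttttttttttttnnnnnnnnnn

Term n consists of 2n o's, followed by 3n+3 t's, followed by 2n n's (n = 1, 2, …).
At n = 5 the blocks have lengths 10, 18, 10.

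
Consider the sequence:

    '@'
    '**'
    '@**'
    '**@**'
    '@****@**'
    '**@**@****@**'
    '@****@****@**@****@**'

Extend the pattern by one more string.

This is a Fibonacci-style word recurrence s(k) = s(k−2)·s(k−1): e.g. @·** = @**.
The next term joins **@**@****@** and @****@****@**@****@**.

**@**@****@**@****@****@**@****@**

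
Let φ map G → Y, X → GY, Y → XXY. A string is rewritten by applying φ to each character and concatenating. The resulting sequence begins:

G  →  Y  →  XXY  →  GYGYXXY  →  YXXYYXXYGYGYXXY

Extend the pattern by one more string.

Rewriting the 15 symbols of YXXYYXXYGYGYXXY one by one yields XXY GY GY XXY XXY GY GY XXY Y XXY Y XXY GY GY XXY; concatenated:

XXYGYGYXXYXXYGYGYXXYYXXYYXXYGYGYXXY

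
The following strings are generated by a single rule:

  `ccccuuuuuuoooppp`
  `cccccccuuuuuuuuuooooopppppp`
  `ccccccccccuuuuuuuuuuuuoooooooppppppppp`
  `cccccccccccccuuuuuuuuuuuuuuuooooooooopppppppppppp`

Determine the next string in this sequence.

Each string has the form c^{3n+1} u^{3n+3} o^{2n+1} p^{3n} (n = 1, 2, …).
Setting n = 5 gives 16, 18, 11, 15 characters in each block.

ccccccccccccccccuuuuuuuuuuuuuuuuuuoooooooooooppppppppppppppp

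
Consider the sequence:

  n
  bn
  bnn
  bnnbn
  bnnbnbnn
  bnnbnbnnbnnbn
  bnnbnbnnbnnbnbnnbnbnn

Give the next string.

bnnbnbnnbnnbnbnnbnbnnbnnbnbnnbnnbn

From term 3 onward, concatenate the last term with the second-to-last: bn·n = bnn, bnn·bn = bnnbn, …
Continuing: bnnbnbnnbnnbnbnnbnbnn · bnnbnbnnbnnbn gives term 8.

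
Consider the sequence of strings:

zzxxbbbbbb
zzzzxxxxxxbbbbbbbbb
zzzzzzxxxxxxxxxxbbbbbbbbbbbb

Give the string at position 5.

Each string has the form z^{2n} x^{4n-2} b^{3n+3} (n = 1, 2, …).
At n = 5 the blocks have lengths 10, 18, 18.

zzzzzzzzzzxxxxxxxxxxxxxxxxxxbbbbbbbbbbbbbbbbbb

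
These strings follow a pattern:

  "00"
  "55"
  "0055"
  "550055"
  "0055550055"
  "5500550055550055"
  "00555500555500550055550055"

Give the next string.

550055005555005500555500555500550055550055

From term 3 onward, concatenate the second-to-last term with the last: 00·55 = 0055, 55·0055 = 550055, …
Continuing: 5500550055550055 · 00555500555500550055550055 gives term 8.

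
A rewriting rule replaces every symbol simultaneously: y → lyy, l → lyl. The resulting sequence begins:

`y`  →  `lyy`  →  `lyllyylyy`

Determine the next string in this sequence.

Apply φ to lyllyylyy symbol by symbol: l→lyl, y→lyy, l→lyl, l→lyl, y→lyy, y→lyy, l→lyl, y→lyy, y→lyy; joined: lyl lyy lyl lyl lyy lyy lyl lyy lyy.

lyllyylyllyllyylyylyllyylyy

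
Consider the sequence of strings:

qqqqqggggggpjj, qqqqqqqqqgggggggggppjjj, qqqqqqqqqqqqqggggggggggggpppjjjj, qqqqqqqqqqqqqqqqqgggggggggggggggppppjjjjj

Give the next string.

qqqqqqqqqqqqqqqqqqqqqggggggggggggggggggpppppjjjjjj

Each string has the form q^{4n+1} g^{3n+3} p^{n} j^{n+1} (n = 1, 2, …).
Setting n = 5 gives 21, 18, 5, 6 characters in each block.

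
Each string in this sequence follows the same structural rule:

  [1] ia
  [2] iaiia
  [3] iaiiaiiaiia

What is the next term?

Every step duplicates the string with 'i' between the halves.
Doubling iaiiaiiaiia with 'i' between the halves:

iaiiaiiaiiaiiaiiaiiaiia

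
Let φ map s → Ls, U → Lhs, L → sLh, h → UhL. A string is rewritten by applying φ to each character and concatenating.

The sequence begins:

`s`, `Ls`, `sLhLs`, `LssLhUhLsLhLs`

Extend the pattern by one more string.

Applying the rule to each of the 13 symbols of LssLhUhLsLhLs gives the pieces sLh Ls Ls sLh UhL Lhs UhL sLh Ls sLh UhL sLh Ls, which concatenate to the answer.

sLhLsLssLhUhLLhsUhLsLhLssLhUhLsLhLs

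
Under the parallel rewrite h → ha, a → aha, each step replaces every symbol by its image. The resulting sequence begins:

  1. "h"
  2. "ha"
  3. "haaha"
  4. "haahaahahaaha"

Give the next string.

Rewriting the 13 symbols of haahaahahaaha one by one yields ha aha aha ha aha aha ha aha ha aha aha ha aha; concatenated:

haahaahahaahaahahaahahaahaahahaaha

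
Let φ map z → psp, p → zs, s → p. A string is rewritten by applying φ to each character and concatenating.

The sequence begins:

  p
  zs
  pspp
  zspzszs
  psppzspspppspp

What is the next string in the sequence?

Rewriting the 14 symbols of psppzspspppspp one by one yields zs p zs zs psp p zs p zs zs zs p zs zs; concatenated:

zspzszspsppzspzszszspzszs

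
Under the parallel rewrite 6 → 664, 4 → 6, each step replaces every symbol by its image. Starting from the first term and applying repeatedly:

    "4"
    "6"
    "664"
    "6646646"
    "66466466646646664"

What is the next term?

66466466646646664664664666466466646646646

φ(66466466646646664) expands symbol-by-symbol to 664 664 6 664 664 6 664 664 664 6 664 664 6 664 664 664 6; joining the 17 pieces gives the next term.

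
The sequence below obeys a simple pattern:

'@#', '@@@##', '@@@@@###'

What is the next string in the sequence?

Each string has the form @^{2n-1} #^{n} (n = 1, 2, …).
For the next term, n = 4, so the run lengths are 7, 4.

@@@@@@@####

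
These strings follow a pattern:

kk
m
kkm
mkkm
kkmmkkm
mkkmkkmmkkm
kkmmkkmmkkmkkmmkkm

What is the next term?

mkkmkkmmkkmkkmmkkmmkkmkkmmkkm

From term 3 onward, concatenate the second-to-last term with the last: kk·m = kkm, m·kkm = mkkm, …
Continuing: mkkmkkmmkkm · kkmmkkmmkkmkkmmkkm gives term 8.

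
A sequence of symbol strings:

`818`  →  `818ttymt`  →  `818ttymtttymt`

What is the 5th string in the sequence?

818ttymtttymtttymtttymt

The strings grow by a fixed suffix ttymt each time.
From 818ttymtttymt, 2 further steps: 818ttymtttymt → 818ttymtttymtttymt → (answer).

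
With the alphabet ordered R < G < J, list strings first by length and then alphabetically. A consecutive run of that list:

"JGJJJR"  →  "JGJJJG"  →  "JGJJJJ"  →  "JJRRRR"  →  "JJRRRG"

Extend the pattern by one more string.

JJRRRJ

Find the rightmost character of JJRRRG below J, bump it to the next letter, and reset everything to its right to R.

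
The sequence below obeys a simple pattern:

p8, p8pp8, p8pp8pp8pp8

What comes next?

Each string is two copies of the previous one joined by 'p'.
One more doubling of p8pp8pp8pp8 gives the answer.

p8pp8pp8pp8pp8pp8pp8pp8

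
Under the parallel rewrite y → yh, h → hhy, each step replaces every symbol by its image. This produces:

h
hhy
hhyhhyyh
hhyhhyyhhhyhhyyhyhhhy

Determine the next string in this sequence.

Replace each of the 21 characters of hhyhhyyhhhyhhyyhyhhhy in place — hhy hhy yh hhy hhy yh yh hhy hhy hhy yh hhy hhy yh yh hhy yh hhy hhy hhy yh — and concatenate.

hhyhhyyhhhyhhyyhyhhhyhhyhhyyhhhyhhyyhyhhhyyhhhyhhyhhyyh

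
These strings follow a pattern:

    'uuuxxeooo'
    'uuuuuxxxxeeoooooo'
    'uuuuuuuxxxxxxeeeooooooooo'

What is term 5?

uuuuuuuuuuuxxxxxxxxxxeeeeeooooooooooooooo

Reading off run lengths: u runs 3, 5, 7; x runs 2, 4, 6; e runs 1, 2, 3; o runs 3, 6, 9 — each is linear in n (n = 1, 2, …).
At n = 5 the blocks have lengths 11, 10, 5, 15.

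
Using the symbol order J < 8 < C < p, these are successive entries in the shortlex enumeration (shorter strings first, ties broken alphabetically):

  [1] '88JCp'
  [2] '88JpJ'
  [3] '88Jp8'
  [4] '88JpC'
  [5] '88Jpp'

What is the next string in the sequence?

Find the rightmost character of 88Jpp below p, bump it to the next letter, and reset everything to its right to J.

888JJ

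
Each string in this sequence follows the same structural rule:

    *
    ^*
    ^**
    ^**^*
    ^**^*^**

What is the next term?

^**^*^**^**^*

From term 3 onward, concatenate the last term with the second-to-last: ^*·* = ^**, ^**·^* = ^**^*, …
Continuing: ^**^*^** · ^**^* gives term 6.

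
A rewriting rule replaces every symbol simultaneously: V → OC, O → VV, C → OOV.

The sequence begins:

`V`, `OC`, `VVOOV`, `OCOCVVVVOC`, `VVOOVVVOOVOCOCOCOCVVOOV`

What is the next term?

Rewriting the 23 symbols of VVOOVVVOOVOCOCOCOCVVOOV one by one yields OC OC VV VV OC OC OC VV VV OC VV OOV VV OOV VV OOV VV OOV OC OC VV VV OC; concatenated:

OCOCVVVVOCOCOCVVVVOCVVOOVVVOOVVVOOVVVOOVOCOCVVVVOC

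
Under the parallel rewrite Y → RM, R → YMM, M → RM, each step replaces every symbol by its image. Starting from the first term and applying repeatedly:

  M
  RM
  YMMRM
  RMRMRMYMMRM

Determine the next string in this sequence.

Rewriting each symbol of RMRMRMYMMRM: R→YMM, M→RM, R→YMM, M→RM, R→YMM, M→RM, Y→RM, M→RM, M→RM, R→YMM, M→RM, which concatenates to YMM RM YMM RM YMM RM RM RM RM YMM RM.

YMMRMYMMRMYMMRMRMRMRMYMMRM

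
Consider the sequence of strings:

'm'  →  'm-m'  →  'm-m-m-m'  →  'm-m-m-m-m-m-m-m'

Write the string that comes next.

Every step duplicates the string with '-' between the halves.
Doubling m-m-m-m-m-m-m-m with '-' between the halves:

m-m-m-m-m-m-m-m-m-m-m-m-m-m-m-m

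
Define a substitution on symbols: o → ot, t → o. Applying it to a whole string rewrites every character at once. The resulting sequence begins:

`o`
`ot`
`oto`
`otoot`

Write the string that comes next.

Apply φ to otoot symbol by symbol: o→ot, t→o, o→ot, o→ot, t→o; joined: ot o ot ot o.

otoototo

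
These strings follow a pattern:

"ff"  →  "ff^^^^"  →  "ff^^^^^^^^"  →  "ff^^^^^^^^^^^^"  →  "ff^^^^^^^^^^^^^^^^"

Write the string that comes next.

ff^^^^^^^^^^^^^^^^^^^^

The strings grow by a fixed suffix ^^^^ each time.
One more step from ff^^^^^^^^^^^^^^^^ gives the answer.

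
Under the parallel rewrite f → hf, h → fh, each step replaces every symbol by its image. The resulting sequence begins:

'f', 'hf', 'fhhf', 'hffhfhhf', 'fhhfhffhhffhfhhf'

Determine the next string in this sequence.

Rewriting the 16 symbols of fhhfhffhhffhfhhf one by one yields hf fh fh hf fh hf hf fh fh hf hf fh hf fh fh hf; concatenated:

hffhfhhffhhfhffhfhhfhffhhffhfhhf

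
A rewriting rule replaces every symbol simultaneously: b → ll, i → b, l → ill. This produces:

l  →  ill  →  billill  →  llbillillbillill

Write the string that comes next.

Applying the rule to each of the 16 symbols of llbillillbillill gives the pieces ill ill ll b ill ill b ill ill ll b ill ill b ill ill, which concatenate to the answer.

illillllbillillbillillllbillillbillill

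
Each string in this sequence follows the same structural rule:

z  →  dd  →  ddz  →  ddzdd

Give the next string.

From term 3 onward, concatenate the last term with the second-to-last: dd·z = ddz, ddz·dd = ddzdd, …
The next term joins ddzdd and ddz.

ddzddddz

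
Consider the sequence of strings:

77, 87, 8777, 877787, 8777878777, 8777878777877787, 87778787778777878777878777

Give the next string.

877787877787778787778787778777878777877787

This is a Fibonacci-style word recurrence s(k) = s(k−1)·s(k−2): e.g. 87·77 = 8777.
The next term joins 87778787778777878777878777 and 8777878777877787.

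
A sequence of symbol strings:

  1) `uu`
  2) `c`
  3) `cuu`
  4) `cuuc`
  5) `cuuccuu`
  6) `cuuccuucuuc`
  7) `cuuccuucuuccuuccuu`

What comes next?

From term 3 onward, concatenate the last term with the second-to-last: c·uu = cuu, cuu·c = cuuc, …
Continuing: cuuccuucuuccuuccuu · cuuccuucuuc gives term 8.

cuuccuucuuccuuccuucuuccuucuuc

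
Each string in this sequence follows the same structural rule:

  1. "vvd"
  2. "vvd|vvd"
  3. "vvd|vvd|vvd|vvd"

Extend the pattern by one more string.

vvd|vvd|vvd|vvd|vvd|vvd|vvd|vvd

Every step duplicates the string with '|' between the halves.
So the next term is two copies of vvd|vvd|vvd|vvd with '|' between the halves.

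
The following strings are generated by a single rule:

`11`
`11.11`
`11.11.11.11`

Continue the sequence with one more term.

11.11.11.11.11.11.11.11

Each string is two copies of the previous one joined by '.'.
So the next term is two copies of 11.11.11.11 with '.' between the halves.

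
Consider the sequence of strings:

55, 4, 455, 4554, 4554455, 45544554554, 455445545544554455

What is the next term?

45544554554455445545544554554

From term 3 onward, concatenate the last term with the second-to-last: 4·55 = 455, 455·4 = 4554, …
The next term joins 455445545544554455 and 45544554554.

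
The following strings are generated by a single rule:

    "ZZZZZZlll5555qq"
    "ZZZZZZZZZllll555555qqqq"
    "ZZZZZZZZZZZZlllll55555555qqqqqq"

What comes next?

ZZZZZZZZZZZZZZZllllll5555555555qqqqqqqq

The n-th term is 3n+3 Z's then n+2 l's then 2n+2 5's then 2n q's (n = 1, 2, …).
Setting n = 4 gives 15, 6, 10, 8 characters in each block.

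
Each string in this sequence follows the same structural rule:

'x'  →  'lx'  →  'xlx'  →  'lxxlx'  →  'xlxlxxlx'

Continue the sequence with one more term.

lxxlxxlxlxxlx

From term 3 onward, concatenate the second-to-last term with the last: x·lx = xlx, lx·xlx = lxxlx, …
Continuing: lxxlx · xlxlxxlx gives term 6.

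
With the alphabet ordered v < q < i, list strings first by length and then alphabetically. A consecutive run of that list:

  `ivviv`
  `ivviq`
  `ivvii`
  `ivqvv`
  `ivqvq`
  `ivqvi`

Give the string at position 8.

ivqqq

Continuing the enumeration 2 steps past ivqvi: ivqvi → ivqqv → (answer).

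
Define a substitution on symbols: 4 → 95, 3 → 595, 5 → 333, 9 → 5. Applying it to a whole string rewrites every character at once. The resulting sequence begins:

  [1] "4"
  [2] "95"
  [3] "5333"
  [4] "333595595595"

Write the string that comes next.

Apply φ to 333595595595 symbol by symbol: 3→595, 3→595, 3→595, 5→333, 9→5, 5→333, 5→333, 9→5, 5→333, 5→333, 9→5, 5→333; joined: 595 595 595 333 5 333 333 5 333 333 5 333.

595595595333533333353333335333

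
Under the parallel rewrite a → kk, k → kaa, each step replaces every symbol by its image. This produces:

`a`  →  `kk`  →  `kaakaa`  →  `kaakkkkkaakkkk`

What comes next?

Rewriting the 14 symbols of kaakkkkkaakkkk one by one yields kaa kk kk kaa kaa kaa kaa kaa kk kk kaa kaa kaa kaa; concatenated:

kaakkkkkaakaakaakaakaakkkkkaakaakaakaa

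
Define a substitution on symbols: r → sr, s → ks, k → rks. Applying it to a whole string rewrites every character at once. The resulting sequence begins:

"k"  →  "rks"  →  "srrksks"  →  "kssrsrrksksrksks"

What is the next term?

rkskskssrkssrsrrksksrkskssrrksksrksks

Replace each of the 16 characters of kssrsrrksksrksks in place — rks ks ks sr ks sr sr rks ks rks ks sr rks ks rks ks — and concatenate.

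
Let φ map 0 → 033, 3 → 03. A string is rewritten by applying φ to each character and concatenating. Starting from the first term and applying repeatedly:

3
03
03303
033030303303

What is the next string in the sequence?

Apply φ to 033030303303 symbol by symbol: 0→033, 3→03, 3→03, 0→033, 3→03, 0→033, 3→03, 0→033, 3→03, 3→03, 0→033, 3→03; joined: 033 03 03 033 03 033 03 033 03 03 033 03.

03303030330303303033030303303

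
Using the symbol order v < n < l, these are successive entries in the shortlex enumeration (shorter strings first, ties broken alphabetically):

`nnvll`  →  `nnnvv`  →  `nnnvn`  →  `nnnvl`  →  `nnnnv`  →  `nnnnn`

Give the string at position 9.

Continuing the enumeration 3 steps past nnnnn: nnnnn → nnnnl → nnnlv → (answer).

nnnln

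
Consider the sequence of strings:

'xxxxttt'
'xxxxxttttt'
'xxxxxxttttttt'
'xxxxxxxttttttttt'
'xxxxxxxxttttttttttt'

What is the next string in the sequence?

Term n consists of n+2 x's, followed by 2n-1 t's, where the shown terms are n = 2, 3, 4, 5, 6.
For the next term, n = 7, so the run lengths are 9, 13.

xxxxxxxxxttttttttttttt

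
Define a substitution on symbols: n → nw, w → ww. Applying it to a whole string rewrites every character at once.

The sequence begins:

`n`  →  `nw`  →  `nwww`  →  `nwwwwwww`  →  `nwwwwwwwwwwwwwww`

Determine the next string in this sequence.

φ(nwwwwwwwwwwwwwww) expands symbol-by-symbol to nw ww ww ww ww ww ww ww ww ww ww ww ww ww ww ww; joining the 16 pieces gives the next term.

nwwwwwwwwwwwwwwwwwwwwwwwwwwwwwww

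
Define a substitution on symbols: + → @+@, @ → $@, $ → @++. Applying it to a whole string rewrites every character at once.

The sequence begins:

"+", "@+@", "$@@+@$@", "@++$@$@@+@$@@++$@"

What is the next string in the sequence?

$@@+@@+@@++$@@++$@$@@+@$@@++$@$@@+@@+@@++$@

Applying the rule to each of the 17 symbols of @++$@$@@+@$@@++$@ gives the pieces $@ @+@ @+@ @++ $@ @++ $@ $@ @+@ $@ @++ $@ $@ @+@ @+@ @++ $@, which concatenate to the answer.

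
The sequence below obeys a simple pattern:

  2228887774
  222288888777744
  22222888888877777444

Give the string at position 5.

Term n consists of n+2 2's, followed by 2n+1 8's, followed by n+2 7's, followed by n 4's (n = 1, 2, …).
For term 5, n = 5, so the run lengths are 7, 11, 7, 5.

222222288888888888777777744444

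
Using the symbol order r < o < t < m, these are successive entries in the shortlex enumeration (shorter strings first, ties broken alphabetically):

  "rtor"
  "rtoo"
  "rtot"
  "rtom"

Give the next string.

Treat rtom as a base-4 numeral over the given alphabet and add one, carrying through any trailing m's.

rttr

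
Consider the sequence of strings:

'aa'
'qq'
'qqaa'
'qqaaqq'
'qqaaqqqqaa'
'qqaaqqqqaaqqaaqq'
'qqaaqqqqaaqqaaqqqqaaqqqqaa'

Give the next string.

qqaaqqqqaaqqaaqqqqaaqqqqaaqqaaqqqqaaqqaaqq

Each term (from the third on) is the previous term followed by the one before it: term 3 = qq·aa = qqaa.
The next term joins qqaaqqqqaaqqaaqqqqaaqqqqaa and qqaaqqqqaaqqaaqq.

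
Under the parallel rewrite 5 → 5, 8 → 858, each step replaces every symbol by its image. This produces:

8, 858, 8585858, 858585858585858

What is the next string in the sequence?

8585858585858585858585858585858

φ(858585858585858) expands symbol-by-symbol to 858 5 858 5 858 5 858 5 858 5 858 5 858 5 858; joining the 15 pieces gives the next term.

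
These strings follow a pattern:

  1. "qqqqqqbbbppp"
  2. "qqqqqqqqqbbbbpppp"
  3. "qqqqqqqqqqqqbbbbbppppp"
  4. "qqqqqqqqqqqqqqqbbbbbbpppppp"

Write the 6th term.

qqqqqqqqqqqqqqqqqqqqqbbbbbbbbpppppppp

Reading off run lengths: q runs 6, 9, 12, 15; b runs 3, 4, 5, 6; p runs 3, 4, 5, 6 — each is linear in n, where the shown terms are n = 2, 3, 4, 5.
Setting n = 7 gives 21, 8, 8 characters in each block.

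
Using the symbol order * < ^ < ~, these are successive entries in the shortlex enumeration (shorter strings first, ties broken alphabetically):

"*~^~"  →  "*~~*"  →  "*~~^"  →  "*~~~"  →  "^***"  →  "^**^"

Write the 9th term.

Stepping forward 3 times from ^**^: ^**^ → ^**~ → ^*^*, then the target.

^*^^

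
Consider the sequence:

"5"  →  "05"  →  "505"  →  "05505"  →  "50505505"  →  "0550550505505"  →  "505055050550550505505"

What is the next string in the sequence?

From term 3 onward, concatenate the second-to-last term with the last: 5·05 = 505, 05·505 = 05505, …
Continuing: 0550550505505 · 505055050550550505505 gives term 8.

0550550505505505055050550550505505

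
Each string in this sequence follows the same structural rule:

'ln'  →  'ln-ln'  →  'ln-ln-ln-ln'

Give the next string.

ln-ln-ln-ln-ln-ln-ln-ln

s(k+1) = s(k)·-·s(k) — each term doubles the last with '-' between the halves.
So the next term is two copies of ln-ln-ln-ln with '-' between the halves.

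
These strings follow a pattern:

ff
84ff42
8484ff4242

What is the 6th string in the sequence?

8484848484ff4242424242

Each term wraps the previous one in 84 on the left and 42 on the right.
From 8484ff4242, 3 further steps: 8484ff4242 → 848484ff424242 → 84848484ff42424242 → (answer).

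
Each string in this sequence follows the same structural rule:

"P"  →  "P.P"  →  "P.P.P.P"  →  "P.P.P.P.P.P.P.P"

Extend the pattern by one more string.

s(k+1) = s(k)·.·s(k) — each term doubles the last with '.' between the halves.
Doubling P.P.P.P.P.P.P.P with '.' between the halves:

P.P.P.P.P.P.P.P.P.P.P.P.P.P.P.P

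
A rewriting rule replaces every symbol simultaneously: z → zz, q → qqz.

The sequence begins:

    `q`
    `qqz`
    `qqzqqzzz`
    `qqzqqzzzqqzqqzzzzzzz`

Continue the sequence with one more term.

Replace each of the 20 characters of qqzqqzzzqqzqqzzzzzzz in place — qqz qqz zz qqz qqz zz zz zz qqz qqz zz qqz qqz zz zz zz zz zz zz zz — and concatenate.

qqzqqzzzqqzqqzzzzzzzqqzqqzzzqqzqqzzzzzzzzzzzzzzz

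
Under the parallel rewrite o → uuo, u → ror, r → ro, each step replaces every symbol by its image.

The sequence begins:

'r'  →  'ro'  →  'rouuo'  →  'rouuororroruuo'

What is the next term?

rouuororroruuorouuororouuorororroruuo

Applying the rule to each of the 14 symbols of rouuororroruuo gives the pieces ro uuo ror ror uuo ro uuo ro ro uuo ro ror ror uuo, which concatenate to the answer.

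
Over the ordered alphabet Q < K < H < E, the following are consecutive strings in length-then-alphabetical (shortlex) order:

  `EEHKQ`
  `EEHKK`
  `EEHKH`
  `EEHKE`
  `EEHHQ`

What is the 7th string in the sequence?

EEHHH

Advancing 2 positions from EEHHQ through EEHHQ → EEHHK reaches term 7.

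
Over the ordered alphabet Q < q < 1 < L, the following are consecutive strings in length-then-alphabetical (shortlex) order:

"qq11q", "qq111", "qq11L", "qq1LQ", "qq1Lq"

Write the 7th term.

Continuing the enumeration 2 steps past qq1Lq: qq1Lq → qq1L1 → (answer).

qq1LL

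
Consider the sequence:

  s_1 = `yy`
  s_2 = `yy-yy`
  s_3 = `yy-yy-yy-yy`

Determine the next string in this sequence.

Every step duplicates the string with '-' between the halves.
One more doubling of yy-yy-yy-yy gives the answer.

yy-yy-yy-yy-yy-yy-yy-yy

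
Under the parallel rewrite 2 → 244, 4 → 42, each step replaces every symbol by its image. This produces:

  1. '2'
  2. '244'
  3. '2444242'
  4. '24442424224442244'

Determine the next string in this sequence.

Rewriting the 17 symbols of 24442424224442244 one by one yields 244 42 42 42 244 42 244 42 244 244 42 42 42 244 244 42 42; concatenated:

24442424224442244422442444242422442444242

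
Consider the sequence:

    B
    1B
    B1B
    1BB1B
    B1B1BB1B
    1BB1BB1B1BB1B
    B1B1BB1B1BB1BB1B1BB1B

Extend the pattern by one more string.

1BB1BB1B1BB1BB1B1BB1B1BB1BB1B1BB1B

From term 3 onward, concatenate the second-to-last term with the last: B·1B = B1B, 1B·B1B = 1BB1B, …
The next term joins 1BB1BB1B1BB1B and B1B1BB1B1BB1BB1B1BB1B.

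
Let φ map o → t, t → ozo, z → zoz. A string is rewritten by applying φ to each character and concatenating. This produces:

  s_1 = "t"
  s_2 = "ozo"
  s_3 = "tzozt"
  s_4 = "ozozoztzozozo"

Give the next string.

Applying the rule to each of the 13 symbols of ozozoztzozozo gives the pieces t zoz t zoz t zoz ozo zoz t zoz t zoz t, which concatenate to the answer.

tzoztzoztzozozozoztzoztzozt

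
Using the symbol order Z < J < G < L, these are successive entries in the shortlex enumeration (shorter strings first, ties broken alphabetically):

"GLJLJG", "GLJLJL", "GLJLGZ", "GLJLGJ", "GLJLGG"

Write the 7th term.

GLJLLZ

Stepping forward 2 times from GLJLGG: GLJLGG → GLJLGL, then the target.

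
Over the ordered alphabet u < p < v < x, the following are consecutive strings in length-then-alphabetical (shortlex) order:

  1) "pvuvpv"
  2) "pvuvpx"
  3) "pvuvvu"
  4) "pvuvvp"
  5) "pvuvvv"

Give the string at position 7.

Advancing 2 positions from pvuvvv through pvuvvv → pvuvvx reaches term 7.

pvuvxu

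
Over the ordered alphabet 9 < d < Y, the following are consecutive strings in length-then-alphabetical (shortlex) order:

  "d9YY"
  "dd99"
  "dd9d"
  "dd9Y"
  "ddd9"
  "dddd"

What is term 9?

Stepping forward 3 times from dddd: dddd → dddY → ddY9, then the target.

ddYd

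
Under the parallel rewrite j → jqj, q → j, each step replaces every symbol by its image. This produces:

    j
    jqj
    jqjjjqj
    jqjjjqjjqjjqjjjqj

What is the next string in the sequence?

Replace each of the 17 characters of jqjjjqjjqjjqjjjqj in place — jqj j jqj jqj jqj j jqj jqj j jqj jqj j jqj jqj jqj j jqj — and concatenate.

jqjjjqjjqjjqjjjqjjqjjjqjjqjjjqjjqjjqjjjqj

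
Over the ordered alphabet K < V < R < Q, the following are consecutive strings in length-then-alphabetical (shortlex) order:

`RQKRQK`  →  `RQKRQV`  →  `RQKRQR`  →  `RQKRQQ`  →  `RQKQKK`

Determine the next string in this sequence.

Treat RQKQKK as a base-4 numeral over the given alphabet and add one, carrying through any trailing Q's.

RQKQKV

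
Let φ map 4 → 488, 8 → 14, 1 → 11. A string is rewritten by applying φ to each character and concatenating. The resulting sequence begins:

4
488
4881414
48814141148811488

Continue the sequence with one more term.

488141411488114881111488141411114881414

Applying the rule to each of the 17 symbols of 48814141148811488 gives the pieces 488 14 14 11 488 11 488 11 11 488 14 14 11 11 488 14 14, which concatenate to the answer.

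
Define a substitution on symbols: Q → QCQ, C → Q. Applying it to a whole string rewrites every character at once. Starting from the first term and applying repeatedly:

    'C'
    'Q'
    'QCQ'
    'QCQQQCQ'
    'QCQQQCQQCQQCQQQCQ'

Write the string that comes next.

QCQQQCQQCQQCQQQCQQCQQQCQQCQQQCQQCQQCQQQCQ

Applying the rule to each of the 17 symbols of QCQQQCQQCQQCQQQCQ gives the pieces QCQ Q QCQ QCQ QCQ Q QCQ QCQ Q QCQ QCQ Q QCQ QCQ QCQ Q QCQ, which concatenate to the answer.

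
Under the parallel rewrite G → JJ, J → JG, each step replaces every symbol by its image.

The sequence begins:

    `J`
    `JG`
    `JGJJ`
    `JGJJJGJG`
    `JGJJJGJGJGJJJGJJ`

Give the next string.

Rewriting the 16 symbols of JGJJJGJGJGJJJGJJ one by one yields JG JJ JG JG JG JJ JG JJ JG JJ JG JG JG JJ JG JG; concatenated:

JGJJJGJGJGJJJGJJJGJJJGJGJGJJJGJG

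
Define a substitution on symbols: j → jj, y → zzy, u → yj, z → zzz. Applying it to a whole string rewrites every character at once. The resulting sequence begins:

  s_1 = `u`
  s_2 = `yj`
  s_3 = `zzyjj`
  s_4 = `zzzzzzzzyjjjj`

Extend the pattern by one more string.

φ(zzzzzzzzyjjjj) expands symbol-by-symbol to zzz zzz zzz zzz zzz zzz zzz zzz zzy jj jj jj jj; joining the 13 pieces gives the next term.

zzzzzzzzzzzzzzzzzzzzzzzzzzyjjjjjjjj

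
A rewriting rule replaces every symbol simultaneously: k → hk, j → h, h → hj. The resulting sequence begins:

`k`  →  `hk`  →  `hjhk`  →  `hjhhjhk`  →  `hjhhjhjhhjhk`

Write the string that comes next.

Rewriting each symbol of hjhhjhjhhjhk: h→hj, j→h, h→hj, h→hj, j→h, h→hj, j→h, h→hj, h→hj, j→h, h→hj, k→hk, which concatenates to hj h hj hj h hj h hj hj h hj hk.

hjhhjhjhhjhhjhjhhjhk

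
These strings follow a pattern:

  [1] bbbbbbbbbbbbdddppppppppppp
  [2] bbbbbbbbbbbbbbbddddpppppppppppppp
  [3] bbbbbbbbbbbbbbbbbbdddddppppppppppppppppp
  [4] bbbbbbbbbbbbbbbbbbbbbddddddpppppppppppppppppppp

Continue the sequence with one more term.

bbbbbbbbbbbbbbbbbbbbbbbbdddddddppppppppppppppppppppppp

Each string has the form b^{3n+3} d^{n} p^{3n+2}, where the shown terms are n = 3, 4, 5, 6.
At n = 7 the blocks have lengths 24, 7, 23.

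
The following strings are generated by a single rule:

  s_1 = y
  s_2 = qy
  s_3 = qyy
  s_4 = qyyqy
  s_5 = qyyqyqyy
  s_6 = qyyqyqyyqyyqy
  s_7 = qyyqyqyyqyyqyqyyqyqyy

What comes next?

Each term (from the third on) is the previous term followed by the one before it: term 3 = qy·y = qyy.
The next term joins qyyqyqyyqyyqyqyyqyqyy and qyyqyqyyqyyqy.

qyyqyqyyqyyqyqyyqyqyyqyyqyqyyqyyqy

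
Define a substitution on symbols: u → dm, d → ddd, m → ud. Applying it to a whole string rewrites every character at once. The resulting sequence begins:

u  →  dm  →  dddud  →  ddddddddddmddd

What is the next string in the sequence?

φ(ddddddddddmddd) expands symbol-by-symbol to ddd ddd ddd ddd ddd ddd ddd ddd ddd ddd ud ddd ddd ddd; joining the 14 pieces gives the next term.

ddddddddddddddddddddddddddddddudddddddddd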